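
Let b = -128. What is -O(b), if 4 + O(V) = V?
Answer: 132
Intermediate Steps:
O(V) = -4 + V
-O(b) = -(-4 - 128) = -1*(-132) = 132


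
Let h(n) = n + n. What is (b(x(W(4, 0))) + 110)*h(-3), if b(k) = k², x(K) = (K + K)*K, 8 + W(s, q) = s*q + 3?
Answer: -15660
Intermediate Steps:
W(s, q) = -5 + q*s (W(s, q) = -8 + (s*q + 3) = -8 + (q*s + 3) = -8 + (3 + q*s) = -5 + q*s)
x(K) = 2*K² (x(K) = (2*K)*K = 2*K²)
h(n) = 2*n
(b(x(W(4, 0))) + 110)*h(-3) = ((2*(-5 + 0*4)²)² + 110)*(2*(-3)) = ((2*(-5 + 0)²)² + 110)*(-6) = ((2*(-5)²)² + 110)*(-6) = ((2*25)² + 110)*(-6) = (50² + 110)*(-6) = (2500 + 110)*(-6) = 2610*(-6) = -15660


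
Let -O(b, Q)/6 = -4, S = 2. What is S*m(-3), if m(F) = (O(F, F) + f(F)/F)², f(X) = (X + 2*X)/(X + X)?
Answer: 2209/2 ≈ 1104.5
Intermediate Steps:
O(b, Q) = 24 (O(b, Q) = -6*(-4) = 24)
f(X) = 3/2 (f(X) = (3*X)/((2*X)) = (3*X)*(1/(2*X)) = 3/2)
m(F) = (24 + 3/(2*F))²
S*m(-3) = 2*((9/4)*(1 + 16*(-3))²/(-3)²) = 2*((9/4)*(⅑)*(1 - 48)²) = 2*((9/4)*(⅑)*(-47)²) = 2*((9/4)*(⅑)*2209) = 2*(2209/4) = 2209/2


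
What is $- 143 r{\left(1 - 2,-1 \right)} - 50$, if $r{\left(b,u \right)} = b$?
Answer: $93$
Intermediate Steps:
$- 143 r{\left(1 - 2,-1 \right)} - 50 = - 143 \left(1 - 2\right) - 50 = \left(-143\right) \left(-1\right) - 50 = 143 - 50 = 93$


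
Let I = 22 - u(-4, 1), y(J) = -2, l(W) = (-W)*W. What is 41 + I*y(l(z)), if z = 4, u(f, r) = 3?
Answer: 3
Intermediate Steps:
l(W) = -W²
I = 19 (I = 22 - 1*3 = 22 - 3 = 19)
41 + I*y(l(z)) = 41 + 19*(-2) = 41 - 38 = 3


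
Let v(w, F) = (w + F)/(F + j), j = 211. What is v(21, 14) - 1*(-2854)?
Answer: 128437/45 ≈ 2854.2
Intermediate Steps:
v(w, F) = (F + w)/(211 + F) (v(w, F) = (w + F)/(F + 211) = (F + w)/(211 + F))
v(21, 14) - 1*(-2854) = (14 + 21)/(211 + 14) - 1*(-2854) = 35/225 + 2854 = (1/225)*35 + 2854 = 7/45 + 2854 = 128437/45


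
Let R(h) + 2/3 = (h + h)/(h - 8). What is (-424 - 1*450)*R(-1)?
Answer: 3496/9 ≈ 388.44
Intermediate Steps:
R(h) = -⅔ + 2*h/(-8 + h) (R(h) = -⅔ + (h + h)/(h - 8) = -⅔ + (2*h)/(-8 + h) = -⅔ + 2*h/(-8 + h))
(-424 - 1*450)*R(-1) = (-424 - 1*450)*(4*(4 - 1)/(3*(-8 - 1))) = (-424 - 450)*((4/3)*3/(-9)) = -3496*(-1)*3/(3*9) = -874*(-4/9) = 3496/9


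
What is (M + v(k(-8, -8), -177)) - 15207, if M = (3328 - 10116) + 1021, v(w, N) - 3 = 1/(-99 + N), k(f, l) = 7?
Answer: -5787997/276 ≈ -20971.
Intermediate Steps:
v(w, N) = 3 + 1/(-99 + N)
M = -5767 (M = -6788 + 1021 = -5767)
(M + v(k(-8, -8), -177)) - 15207 = (-5767 + (-296 + 3*(-177))/(-99 - 177)) - 15207 = (-5767 + (-296 - 531)/(-276)) - 15207 = (-5767 - 1/276*(-827)) - 15207 = (-5767 + 827/276) - 15207 = -1590865/276 - 15207 = -5787997/276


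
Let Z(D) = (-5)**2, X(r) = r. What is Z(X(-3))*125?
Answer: 3125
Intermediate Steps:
Z(D) = 25
Z(X(-3))*125 = 25*125 = 3125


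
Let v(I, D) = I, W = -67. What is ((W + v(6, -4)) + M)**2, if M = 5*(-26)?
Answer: 36481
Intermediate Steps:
M = -130
((W + v(6, -4)) + M)**2 = ((-67 + 6) - 130)**2 = (-61 - 130)**2 = (-191)**2 = 36481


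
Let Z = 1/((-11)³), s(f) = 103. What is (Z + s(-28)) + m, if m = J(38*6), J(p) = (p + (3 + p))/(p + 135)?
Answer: 138775/1331 ≈ 104.26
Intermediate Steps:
J(p) = (3 + 2*p)/(135 + p)
m = 153/121 (m = (3 + 2*(38*6))/(135 + 38*6) = (3 + 2*228)/(135 + 228) = (3 + 456)/363 = (1/363)*459 = 153/121 ≈ 1.2645)
Z = -1/1331 (Z = 1/(-1331) = -1/1331 ≈ -0.00075131)
(Z + s(-28)) + m = (-1/1331 + 103) + 153/121 = 137092/1331 + 153/121 = 138775/1331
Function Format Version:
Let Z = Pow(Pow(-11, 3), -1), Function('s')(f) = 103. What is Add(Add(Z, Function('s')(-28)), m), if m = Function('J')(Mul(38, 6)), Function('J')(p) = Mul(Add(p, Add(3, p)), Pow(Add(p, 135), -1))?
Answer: Rational(138775, 1331) ≈ 104.26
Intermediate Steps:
Function('J')(p) = Mul(Pow(Add(135, p), -1), Add(3, Mul(2, p))) (Function('J')(p) = Mul(Add(3, Mul(2, p)), Pow(Add(135, p), -1)) = Mul(Pow(Add(135, p), -1), Add(3, Mul(2, p))))
m = Rational(153, 121) (m = Mul(Pow(Add(135, Mul(38, 6)), -1), Add(3, Mul(2, Mul(38, 6)))) = Mul(Pow(Add(135, 228), -1), Add(3, Mul(2, 228))) = Mul(Pow(363, -1), Add(3, 456)) = Mul(Rational(1, 363), 459) = Rational(153, 121) ≈ 1.2645)
Z = Rational(-1, 1331) (Z = Pow(-1331, -1) = Rational(-1, 1331) ≈ -0.00075131)
Add(Add(Z, Function('s')(-28)), m) = Add(Add(Rational(-1, 1331), 103), Rational(153, 121)) = Add(Rational(137092, 1331), Rational(153, 121)) = Rational(138775, 1331)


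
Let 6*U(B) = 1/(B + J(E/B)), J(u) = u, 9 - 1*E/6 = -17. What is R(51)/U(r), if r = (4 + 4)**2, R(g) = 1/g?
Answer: 1063/136 ≈ 7.8162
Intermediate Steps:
r = 64 (r = 8**2 = 64)
E = 156 (E = 54 - 6*(-17) = 54 + 102 = 156)
U(B) = 1/(6*(B + 156/B))
R(51)/U(r) = 1/(51*(((1/6)*64/(156 + 64**2)))) = 1/(51*(((1/6)*64/(156 + 4096)))) = 1/(51*(((1/6)*64/4252))) = 1/(51*(((1/6)*64*(1/4252)))) = 1/(51*(8/3189)) = (1/51)*(3189/8) = 1063/136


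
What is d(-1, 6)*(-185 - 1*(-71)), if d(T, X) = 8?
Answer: -912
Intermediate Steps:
d(-1, 6)*(-185 - 1*(-71)) = 8*(-185 - 1*(-71)) = 8*(-185 + 71) = 8*(-114) = -912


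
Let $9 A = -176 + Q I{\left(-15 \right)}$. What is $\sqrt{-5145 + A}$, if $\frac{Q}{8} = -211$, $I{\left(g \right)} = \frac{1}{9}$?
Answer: $\frac{i \sqrt{420017}}{9} \approx 72.01 i$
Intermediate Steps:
$I{\left(g \right)} = \frac{1}{9}$
$Q = -1688$ ($Q = 8 \left(-211\right) = -1688$)
$A = - \frac{3272}{81}$ ($A = \frac{-176 - \frac{1688}{9}}{9} = \frac{1}{9} \left(- \frac{3272}{9}\right) = - \frac{3272}{81} \approx -40.395$)
$\sqrt{-5145 + A} = \sqrt{-5145 - \frac{3272}{81}} = \sqrt{- \frac{420017}{81}} = \frac{i \sqrt{420017}}{9}$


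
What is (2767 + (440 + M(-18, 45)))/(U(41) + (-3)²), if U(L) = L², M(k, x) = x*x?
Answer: 2616/845 ≈ 3.0959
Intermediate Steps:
M(k, x) = x²
(2767 + (440 + M(-18, 45)))/(U(41) + (-3)²) = (2767 + (440 + 45²))/(41² + (-3)²) = (2767 + (440 + 2025))/(1681 + 9) = (2767 + 2465)/1690 = 5232*(1/1690) = 2616/845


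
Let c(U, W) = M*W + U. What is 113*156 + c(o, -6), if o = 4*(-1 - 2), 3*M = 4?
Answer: 17608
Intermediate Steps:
M = 4/3 (M = (⅓)*4 = 4/3 ≈ 1.3333)
o = -12 (o = 4*(-3) = -12)
c(U, W) = U + 4*W/3 (c(U, W) = 4*W/3 + U = U + 4*W/3)
113*156 + c(o, -6) = 113*156 + (-12 + (4/3)*(-6)) = 17628 + (-12 - 8) = 17628 - 20 = 17608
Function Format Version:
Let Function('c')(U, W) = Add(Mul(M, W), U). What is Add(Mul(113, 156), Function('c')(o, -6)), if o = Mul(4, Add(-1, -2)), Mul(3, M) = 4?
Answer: 17608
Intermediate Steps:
M = Rational(4, 3) (M = Mul(Rational(1, 3), 4) = Rational(4, 3) ≈ 1.3333)
o = -12 (o = Mul(4, -3) = -12)
Function('c')(U, W) = Add(U, Mul(Rational(4, 3), W)) (Function('c')(U, W) = Add(Mul(Rational(4, 3), W), U) = Add(U, Mul(Rational(4, 3), W)))
Add(Mul(113, 156), Function('c')(o, -6)) = Add(Mul(113, 156), Add(-12, Mul(Rational(4, 3), -6))) = Add(17628, Add(-12, -8)) = Add(17628, -20) = 17608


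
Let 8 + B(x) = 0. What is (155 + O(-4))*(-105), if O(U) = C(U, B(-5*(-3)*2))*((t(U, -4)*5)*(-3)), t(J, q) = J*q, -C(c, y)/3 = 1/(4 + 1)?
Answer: -31395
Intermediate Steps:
B(x) = -8 (B(x) = -8 + 0 = -8)
C(c, y) = -⅗ (C(c, y) = -3/(4 + 1) = -3/5 = -3*⅕ = -⅗)
O(U) = -36*U (O(U) = -3*(U*(-4))*5*(-3)/5 = -3*-4*U*5*(-3)/5 = -3*(-20*U)*(-3)/5 = -36*U)
(155 + O(-4))*(-105) = (155 - 36*(-4))*(-105) = (155 + 144)*(-105) = 299*(-105) = -31395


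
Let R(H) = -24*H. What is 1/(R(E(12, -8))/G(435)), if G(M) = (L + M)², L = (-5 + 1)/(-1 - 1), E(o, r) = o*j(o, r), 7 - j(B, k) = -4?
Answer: -190969/3168 ≈ -60.281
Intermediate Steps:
j(B, k) = 11 (j(B, k) = 7 - 1*(-4) = 7 + 4 = 11)
E(o, r) = 11*o (E(o, r) = o*11 = 11*o)
L = 2 (L = -4/(-2) = -4*(-½) = 2)
G(M) = (2 + M)²
1/(R(E(12, -8))/G(435)) = 1/((-264*12)/((2 + 435)²)) = 1/((-24*132)/(437²)) = 1/(-3168/190969) = -190969/3168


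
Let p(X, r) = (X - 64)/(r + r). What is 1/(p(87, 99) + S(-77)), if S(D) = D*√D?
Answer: 4554/17897920261 + 3018708*I*√77/17897920261 ≈ 2.5444e-7 + 0.00148*I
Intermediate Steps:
p(X, r) = (-64 + X)/(2*r) (p(X, r) = (-64 + X)/((2*r)) = (-64 + X)*(1/(2*r)) = (-64 + X)/(2*r))
S(D) = D^(3/2)
1/(p(87, 99) + S(-77)) = 1/((½)*(-64 + 87)/99 + (-77)^(3/2)) = 1/((½)*(1/99)*23 - 77*I*√77) = 1/(23/198 - 77*I*√77)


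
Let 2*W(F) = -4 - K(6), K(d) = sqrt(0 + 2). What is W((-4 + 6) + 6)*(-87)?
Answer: 174 + 87*sqrt(2)/2 ≈ 235.52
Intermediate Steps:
K(d) = sqrt(2)
W(F) = -2 - sqrt(2)/2 (W(F) = (-4 - sqrt(2))/2 = -2 - sqrt(2)/2)
W((-4 + 6) + 6)*(-87) = (-2 - sqrt(2)/2)*(-87) = 174 + 87*sqrt(2)/2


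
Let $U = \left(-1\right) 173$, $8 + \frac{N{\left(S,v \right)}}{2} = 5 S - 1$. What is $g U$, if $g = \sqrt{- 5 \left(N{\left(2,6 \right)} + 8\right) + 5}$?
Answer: $- 519 i \sqrt{5} \approx - 1160.5 i$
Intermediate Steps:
$N{\left(S,v \right)} = -18 + 10 S$ ($N{\left(S,v \right)} = -16 + 2 \left(5 S - 1\right) = -16 + 2 \left(-1 + 5 S\right) = -16 + \left(-2 + 10 S\right) = -18 + 10 S$)
$U = -173$
$g = 3 i \sqrt{5}$ ($g = \sqrt{- 5 \left(\left(-18 + 10 \cdot 2\right) + 8\right) + 5} = \sqrt{- 5 \left(\left(-18 + 20\right) + 8\right) + 5} = \sqrt{- 5 \left(2 + 8\right) + 5} = \sqrt{\left(-5\right) 10 + 5} = \sqrt{-50 + 5} = \sqrt{-45} = 3 i \sqrt{5} \approx 6.7082 i$)
$g U = 3 i \sqrt{5} \left(-173\right) = - 519 i \sqrt{5}$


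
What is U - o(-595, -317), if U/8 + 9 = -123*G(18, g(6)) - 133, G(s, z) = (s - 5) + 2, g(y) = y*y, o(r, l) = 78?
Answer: -15974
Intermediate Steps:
g(y) = y²
G(s, z) = -3 + s (G(s, z) = (-5 + s) + 2 = -3 + s)
U = -15896 (U = -72 + 8*(-123*(-3 + 18) - 133) = -72 + 8*(-123*15 - 133) = -72 + 8*(-1845 - 133) = -72 + 8*(-1978) = -72 - 15824 = -15896)
U - o(-595, -317) = -15896 - 1*78 = -15896 - 78 = -15974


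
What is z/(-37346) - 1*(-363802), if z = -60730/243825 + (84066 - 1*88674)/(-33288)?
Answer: 459477097629054841/1262986728015 ≈ 3.6380e+5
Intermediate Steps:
z = -7483622/67637055 (z = -60730*1/243825 + (84066 - 88674)*(-1/33288) = -12146/48765 - 4608*(-1/33288) = -12146/48765 + 192/1387 = -7483622/67637055 ≈ -0.11064)
z/(-37346) - 1*(-363802) = -7483622/67637055/(-37346) - 1*(-363802) = -7483622/67637055*(-1/37346) + 363802 = 3741811/1262986728015 + 363802 = 459477097629054841/1262986728015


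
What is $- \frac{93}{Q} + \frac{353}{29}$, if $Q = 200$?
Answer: $\frac{67903}{5800} \approx 11.707$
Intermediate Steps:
$- \frac{93}{Q} + \frac{353}{29} = - \frac{93}{200} + \frac{353}{29} = \frac{67903}{5800}$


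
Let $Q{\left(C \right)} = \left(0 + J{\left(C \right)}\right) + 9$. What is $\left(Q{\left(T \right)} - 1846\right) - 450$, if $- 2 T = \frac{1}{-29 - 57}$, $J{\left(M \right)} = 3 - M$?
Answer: $- \frac{392849}{172} \approx -2284.0$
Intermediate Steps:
$T = \frac{1}{172}$ ($T = - \frac{1}{2 \left(-29 - 57\right)} = - \frac{1}{2 \left(-86\right)} = \left(- \frac{1}{2}\right) \left(- \frac{1}{86}\right) = \frac{1}{172} \approx 0.005814$)
$Q{\left(C \right)} = 12 - C$ ($Q{\left(C \right)} = \left(0 - \left(-3 + C\right)\right) + 9 = \left(3 - C\right) + 9 = 12 - C$)
$\left(Q{\left(T \right)} - 1846\right) - 450 = \left(\left(12 - \frac{1}{172}\right) - 1846\right) - 450 = \left(\frac{2063}{172} - 1846\right) - 450 = - \frac{315449}{172} - 450 = - \frac{392849}{172}$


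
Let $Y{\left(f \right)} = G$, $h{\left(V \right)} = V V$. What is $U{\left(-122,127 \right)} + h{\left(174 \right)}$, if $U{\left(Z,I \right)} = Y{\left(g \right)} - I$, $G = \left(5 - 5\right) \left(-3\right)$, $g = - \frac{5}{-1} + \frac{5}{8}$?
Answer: $30149$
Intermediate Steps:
$h{\left(V \right)} = V^{2}$
$g = \frac{45}{8}$ ($g = \left(-5\right) \left(-1\right) + 5 \cdot \frac{1}{8} = 5 + \frac{5}{8} = \frac{45}{8} \approx 5.625$)
$G = 0$ ($G = 0 \left(-3\right) = 0$)
$Y{\left(f \right)} = 0$
$U{\left(Z,I \right)} = - I$ ($U{\left(Z,I \right)} = 0 - I = - I$)
$U{\left(-122,127 \right)} + h{\left(174 \right)} = \left(-1\right) 127 + 174^{2} = -127 + 30276 = 30149$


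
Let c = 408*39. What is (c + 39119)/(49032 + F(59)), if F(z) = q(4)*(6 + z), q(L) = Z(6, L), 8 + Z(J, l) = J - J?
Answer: 55031/48512 ≈ 1.1344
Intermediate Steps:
Z(J, l) = -8 (Z(J, l) = -8 + (J - J) = -8 + 0 = -8)
q(L) = -8
c = 15912
F(z) = -48 - 8*z (F(z) = -8*(6 + z) = -48 - 8*z)
(c + 39119)/(49032 + F(59)) = (15912 + 39119)/(49032 + (-48 - 8*59)) = 55031/(49032 + (-48 - 472)) = 55031/(49032 - 520) = 55031/48512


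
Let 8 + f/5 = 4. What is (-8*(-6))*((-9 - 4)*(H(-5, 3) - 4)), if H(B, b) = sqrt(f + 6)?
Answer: 2496 - 624*I*sqrt(14) ≈ 2496.0 - 2334.8*I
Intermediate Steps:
f = -20 (f = -40 + 5*4 = -40 + 20 = -20)
H(B, b) = I*sqrt(14) (H(B, b) = sqrt(-20 + 6) = sqrt(-14) = I*sqrt(14))
(-8*(-6))*((-9 - 4)*(H(-5, 3) - 4)) = (-8*(-6))*((-9 - 4)*(I*sqrt(14) - 4)) = 48*(-13*(-4 + I*sqrt(14))) = 48*(52 - 13*I*sqrt(14)) = 2496 - 624*I*sqrt(14)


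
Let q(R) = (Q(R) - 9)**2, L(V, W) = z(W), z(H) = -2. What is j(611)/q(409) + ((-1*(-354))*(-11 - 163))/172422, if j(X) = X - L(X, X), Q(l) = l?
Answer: -541648073/1532640000 ≈ -0.35341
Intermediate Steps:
L(V, W) = -2
q(R) = (-9 + R)**2 (q(R) = (R - 9)**2 = (-9 + R)**2)
j(X) = 2 + X (j(X) = X - 1*(-2) = X + 2 = 2 + X)
j(611)/q(409) + ((-1*(-354))*(-11 - 163))/172422 = (2 + 611)/((-9 + 409)**2) + ((-1*(-354))*(-11 - 163))/172422 = 613/(400**2) + (354*(-174))*(1/172422) = 613/160000 - 61596*1/172422 = 613*(1/160000) - 3422/9579 = 613/160000 - 3422/9579 = -541648073/1532640000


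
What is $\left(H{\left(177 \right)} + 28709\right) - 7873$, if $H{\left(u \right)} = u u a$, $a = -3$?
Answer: $-73151$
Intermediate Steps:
$H{\left(u \right)} = - 3 u^{2}$ ($H{\left(u \right)} = u u \left(-3\right) = u^{2} \left(-3\right) = - 3 u^{2}$)
$\left(H{\left(177 \right)} + 28709\right) - 7873 = \left(- 3 \cdot 177^{2} + 28709\right) - 7873 = \left(\left(-3\right) 31329 + 28709\right) - 7873 = \left(-93987 + 28709\right) - 7873 = -65278 - 7873 = -73151$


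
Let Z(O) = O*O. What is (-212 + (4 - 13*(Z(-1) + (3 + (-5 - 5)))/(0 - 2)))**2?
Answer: 61009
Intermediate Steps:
Z(O) = O**2
(-212 + (4 - 13*(Z(-1) + (3 + (-5 - 5)))/(0 - 2)))**2 = (-212 + (4 - 13*((-1)**2 + (3 + (-5 - 5)))/(0 - 2)))**2 = (-212 + (4 - 13*(1 + (3 - 10))/(-2)))**2 = (-212 + (4 - 13*(1 - 7)*(-1)/2))**2 = (-212 + (4 - (-78)*(-1)/2))**2 = (-212 + (4 - 13*3))**2 = (-212 + (4 - 39))**2 = (-212 - 35)**2 = (-247)**2 = 61009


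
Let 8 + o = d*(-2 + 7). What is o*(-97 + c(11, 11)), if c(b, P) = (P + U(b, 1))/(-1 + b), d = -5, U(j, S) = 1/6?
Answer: 63283/20 ≈ 3164.1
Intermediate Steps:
U(j, S) = 1/6
c(b, P) = (1/6 + P)/(-1 + b) (c(b, P) = (P + 1/6)/(-1 + b) = (1/6 + P)/(-1 + b))
o = -33 (o = -8 - 5*(-2 + 7) = -8 - 5*5 = -8 - 25 = -33)
o*(-97 + c(11, 11)) = -33*(-97 + (1/6 + 11)/(-1 + 11)) = -33*(-97 + (67/6)/10) = -33*(-97 + (1/10)*(67/6)) = -33*(-97 + 67/60) = -33*(-5753/60) = 63283/20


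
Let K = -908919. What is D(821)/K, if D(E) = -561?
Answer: 17/27543 ≈ 0.00061722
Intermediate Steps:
D(821)/K = -561/(-908919) = -561*(-1/908919) = 17/27543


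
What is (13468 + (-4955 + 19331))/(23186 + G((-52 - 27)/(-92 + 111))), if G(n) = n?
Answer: 529036/440455 ≈ 1.2011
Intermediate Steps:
(13468 + (-4955 + 19331))/(23186 + G((-52 - 27)/(-92 + 111))) = (13468 + (-4955 + 19331))/(23186 + (-52 - 27)/(-92 + 111)) = (13468 + 14376)/(23186 - 79/19) = 27844/(23186 - 79*1/19) = 27844/(23186 - 79/19) = 27844/(440455/19) = 27844*(19/440455) = 529036/440455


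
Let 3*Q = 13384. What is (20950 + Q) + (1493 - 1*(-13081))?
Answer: 119956/3 ≈ 39985.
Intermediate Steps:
Q = 13384/3 (Q = (⅓)*13384 = 13384/3 ≈ 4461.3)
(20950 + Q) + (1493 - 1*(-13081)) = (20950 + 13384/3) + (1493 - 1*(-13081)) = 76234/3 + (1493 + 13081) = 76234/3 + 14574 = 119956/3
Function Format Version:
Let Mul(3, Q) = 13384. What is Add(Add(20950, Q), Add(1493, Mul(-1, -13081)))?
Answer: Rational(119956, 3) ≈ 39985.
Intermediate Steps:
Q = Rational(13384, 3) (Q = Mul(Rational(1, 3), 13384) = Rational(13384, 3) ≈ 4461.3)
Add(Add(20950, Q), Add(1493, Mul(-1, -13081))) = Add(Add(20950, Rational(13384, 3)), Add(1493, Mul(-1, -13081))) = Add(Rational(76234, 3), Add(1493, 13081)) = Add(Rational(76234, 3), 14574) = Rational(119956, 3)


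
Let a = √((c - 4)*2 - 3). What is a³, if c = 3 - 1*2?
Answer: -27*I ≈ -27.0*I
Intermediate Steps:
c = 1 (c = 3 - 2 = 1)
a = 3*I (a = √((1 - 4)*2 - 3) = √(-3*2 - 3) = √(-6 - 3) = √(-9) = 3*I ≈ 3.0*I)
a³ = (3*I)³ = -27*I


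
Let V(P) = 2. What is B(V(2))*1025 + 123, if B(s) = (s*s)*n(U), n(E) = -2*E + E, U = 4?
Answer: -16277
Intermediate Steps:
n(E) = -E
B(s) = -4*s**2 (B(s) = (s*s)*(-1*4) = s**2*(-4) = -4*s**2)
B(V(2))*1025 + 123 = -4*2**2*1025 + 123 = -4*4*1025 + 123 = -16*1025 + 123 = -16400 + 123 = -16277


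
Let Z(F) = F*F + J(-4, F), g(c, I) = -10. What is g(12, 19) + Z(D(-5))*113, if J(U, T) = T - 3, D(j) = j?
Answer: 1911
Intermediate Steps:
J(U, T) = -3 + T
Z(F) = -3 + F + F² (Z(F) = F*F + (-3 + F) = F² + (-3 + F) = -3 + F + F²)
g(12, 19) + Z(D(-5))*113 = -10 + (-3 - 5 + (-5)²)*113 = -10 + (-3 - 5 + 25)*113 = -10 + 17*113 = -10 + 1921 = 1911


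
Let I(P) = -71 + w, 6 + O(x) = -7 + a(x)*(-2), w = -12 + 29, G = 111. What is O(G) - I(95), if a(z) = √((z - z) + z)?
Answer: 41 - 2*√111 ≈ 19.929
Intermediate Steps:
w = 17
a(z) = √z (a(z) = √(0 + z) = √z)
O(x) = -13 - 2*√x (O(x) = -6 + (-7 + √x*(-2)) = -6 + (-7 - 2*√x) = -13 - 2*√x)
I(P) = -54 (I(P) = -71 + 17 = -54)
O(G) - I(95) = (-13 - 2*√111) - 1*(-54) = (-13 - 2*√111) + 54 = 41 - 2*√111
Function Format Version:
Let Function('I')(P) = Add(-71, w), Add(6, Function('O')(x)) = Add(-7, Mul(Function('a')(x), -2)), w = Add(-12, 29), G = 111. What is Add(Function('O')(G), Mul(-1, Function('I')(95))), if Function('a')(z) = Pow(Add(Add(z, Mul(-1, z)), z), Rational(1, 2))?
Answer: Add(41, Mul(-2, Pow(111, Rational(1, 2)))) ≈ 19.929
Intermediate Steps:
w = 17
Function('a')(z) = Pow(z, Rational(1, 2)) (Function('a')(z) = Pow(Add(0, z), Rational(1, 2)) = Pow(z, Rational(1, 2)))
Function('O')(x) = Add(-13, Mul(-2, Pow(x, Rational(1, 2)))) (Function('O')(x) = Add(-6, Add(-7, Mul(Pow(x, Rational(1, 2)), -2))) = Add(-6, Add(-7, Mul(-2, Pow(x, Rational(1, 2))))) = Add(-13, Mul(-2, Pow(x, Rational(1, 2)))))
Function('I')(P) = -54 (Function('I')(P) = Add(-71, 17) = -54)
Add(Function('O')(G), Mul(-1, Function('I')(95))) = Add(Add(-13, Mul(-2, Pow(111, Rational(1, 2)))), Mul(-1, -54)) = Add(Add(-13, Mul(-2, Pow(111, Rational(1, 2)))), 54) = Add(41, Mul(-2, Pow(111, Rational(1, 2))))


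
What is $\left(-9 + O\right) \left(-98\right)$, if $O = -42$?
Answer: $4998$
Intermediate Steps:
$\left(-9 + O\right) \left(-98\right) = \left(-9 - 42\right) \left(-98\right) = \left(-51\right) \left(-98\right) = 4998$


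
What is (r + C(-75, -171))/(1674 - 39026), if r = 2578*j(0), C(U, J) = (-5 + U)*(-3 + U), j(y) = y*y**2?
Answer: -780/4669 ≈ -0.16706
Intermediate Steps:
j(y) = y**3
r = 0 (r = 2578*0**3 = 2578*0 = 0)
(r + C(-75, -171))/(1674 - 39026) = (0 + (15 + (-75)**2 - 8*(-75)))/(1674 - 39026) = (0 + (15 + 5625 + 600))/(-37352) = (0 + 6240)*(-1/37352) = 6240*(-1/37352) = -780/4669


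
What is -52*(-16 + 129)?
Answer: -5876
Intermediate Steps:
-52*(-16 + 129) = -52*113 = -5876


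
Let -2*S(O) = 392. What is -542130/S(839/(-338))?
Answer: 271065/98 ≈ 2766.0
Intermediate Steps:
S(O) = -196 (S(O) = -1/2*392 = -196)
-542130/S(839/(-338)) = -542130/(-196) = -542130*(-1/196) = 271065/98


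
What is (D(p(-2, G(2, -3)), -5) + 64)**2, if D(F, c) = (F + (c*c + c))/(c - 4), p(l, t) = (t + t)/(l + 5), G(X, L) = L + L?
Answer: 313600/81 ≈ 3871.6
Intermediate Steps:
G(X, L) = 2*L
p(l, t) = 2*t/(5 + l) (p(l, t) = (2*t)/(5 + l) = 2*t/(5 + l))
D(F, c) = (F + c + c**2)/(-4 + c) (D(F, c) = (F + (c**2 + c))/(-4 + c) = (F + (c + c**2))/(-4 + c) = (F + c + c**2)/(-4 + c))
(D(p(-2, G(2, -3)), -5) + 64)**2 = ((2*(2*(-3))/(5 - 2) - 5 + (-5)**2)/(-4 - 5) + 64)**2 = ((2*(-6)/3 - 5 + 25)/(-9) + 64)**2 = (-(2*(-6)*(1/3) - 5 + 25)/9 + 64)**2 = (-(-4 - 5 + 25)/9 + 64)**2 = (-1/9*16 + 64)**2 = (-16/9 + 64)**2 = (560/9)**2 = 313600/81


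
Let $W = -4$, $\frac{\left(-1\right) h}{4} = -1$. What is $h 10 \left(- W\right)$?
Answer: $160$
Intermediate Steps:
$h = 4$ ($h = \left(-4\right) \left(-1\right) = 4$)
$h 10 \left(- W\right) = 4 \cdot 10 \left(\left(-1\right) \left(-4\right)\right) = 40 \cdot 4 = 160$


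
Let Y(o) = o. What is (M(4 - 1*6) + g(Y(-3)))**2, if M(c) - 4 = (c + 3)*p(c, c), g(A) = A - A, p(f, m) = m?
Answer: 4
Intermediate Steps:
g(A) = 0
M(c) = 4 + c*(3 + c) (M(c) = 4 + (c + 3)*c = 4 + (3 + c)*c = 4 + c*(3 + c))
(M(4 - 1*6) + g(Y(-3)))**2 = ((4 + (4 - 1*6)**2 + 3*(4 - 1*6)) + 0)**2 = ((4 + (4 - 6)**2 + 3*(4 - 6)) + 0)**2 = ((4 + (-2)**2 + 3*(-2)) + 0)**2 = ((4 + 4 - 6) + 0)**2 = (2 + 0)**2 = 2**2 = 4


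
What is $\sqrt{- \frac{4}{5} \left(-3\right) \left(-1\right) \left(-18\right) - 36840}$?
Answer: $\frac{4 i \sqrt{57495}}{5} \approx 191.82 i$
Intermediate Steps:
$\sqrt{- \frac{4}{5} \left(-3\right) \left(-1\right) \left(-18\right) - 36840} = \sqrt{\left(-4\right) \frac{1}{5} \left(-3\right) \left(-1\right) \left(-18\right) - 36840} = \sqrt{\left(- \frac{4}{5}\right) \left(-3\right) \left(-1\right) \left(-18\right) - 36840} = \sqrt{\frac{12}{5} \left(-1\right) \left(-18\right) - 36840} = \sqrt{\left(- \frac{12}{5}\right) \left(-18\right) - 36840} = \sqrt{\frac{216}{5} - 36840} = \sqrt{- \frac{183984}{5}} = \frac{4 i \sqrt{57495}}{5}$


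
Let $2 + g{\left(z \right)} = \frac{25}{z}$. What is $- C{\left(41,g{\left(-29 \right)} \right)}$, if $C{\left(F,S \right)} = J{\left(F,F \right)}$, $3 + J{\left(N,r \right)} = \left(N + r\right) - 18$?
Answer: $-61$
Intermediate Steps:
$J{\left(N,r \right)} = -21 + N + r$ ($J{\left(N,r \right)} = -3 - \left(18 - N - r\right) = -3 + \left(-18 + N + r\right) = -21 + N + r$)
$g{\left(z \right)} = -2 + \frac{25}{z}$
$C{\left(F,S \right)} = -21 + 2 F$ ($C{\left(F,S \right)} = -21 + F + F = -21 + 2 F$)
$- C{\left(41,g{\left(-29 \right)} \right)} = - (-21 + 2 \cdot 41) = - (-21 + 82) = \left(-1\right) 61 = -61$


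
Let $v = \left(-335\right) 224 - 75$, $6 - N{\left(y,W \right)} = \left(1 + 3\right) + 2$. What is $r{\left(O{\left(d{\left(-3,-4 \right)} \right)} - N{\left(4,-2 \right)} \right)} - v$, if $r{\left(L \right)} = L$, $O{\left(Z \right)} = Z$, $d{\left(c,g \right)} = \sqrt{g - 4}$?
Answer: $75115 + 2 i \sqrt{2} \approx 75115.0 + 2.8284 i$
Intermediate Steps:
$N{\left(y,W \right)} = 0$ ($N{\left(y,W \right)} = 6 - \left(\left(1 + 3\right) + 2\right) = 6 - \left(4 + 2\right) = 6 - 6 = 0$)
$d{\left(c,g \right)} = \sqrt{-4 + g}$
$v = -75115$ ($v = -75040 - 75 = -75115$)
$r{\left(O{\left(d{\left(-3,-4 \right)} \right)} - N{\left(4,-2 \right)} \right)} - v = \left(\sqrt{-4 - 4} - 0\right) - -75115 = \left(\sqrt{-8} + 0\right) + 75115 = \left(2 i \sqrt{2} + 0\right) + 75115 = 2 i \sqrt{2} + 75115 = 75115 + 2 i \sqrt{2}$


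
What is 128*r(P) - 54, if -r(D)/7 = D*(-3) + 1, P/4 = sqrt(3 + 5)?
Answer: -950 + 21504*sqrt(2) ≈ 29461.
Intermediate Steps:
P = 8*sqrt(2) (P = 4*sqrt(3 + 5) = 4*sqrt(8) = 4*(2*sqrt(2)) = 8*sqrt(2) ≈ 11.314)
r(D) = -7 + 21*D (r(D) = -7*(D*(-3) + 1) = -7*(-3*D + 1) = -7*(1 - 3*D) = -7 + 21*D)
128*r(P) - 54 = 128*(-7 + 21*(8*sqrt(2))) - 54 = 128*(-7 + 168*sqrt(2)) - 54 = (-896 + 21504*sqrt(2)) - 54 = -950 + 21504*sqrt(2)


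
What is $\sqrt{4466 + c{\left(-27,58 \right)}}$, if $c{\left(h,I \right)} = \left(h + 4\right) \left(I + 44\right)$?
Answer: $2 \sqrt{530} \approx 46.043$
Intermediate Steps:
$c{\left(h,I \right)} = \left(4 + h\right) \left(44 + I\right)$
$\sqrt{4466 + c{\left(-27,58 \right)}} = \sqrt{4466 + \left(176 + 4 \cdot 58 + 44 \left(-27\right) + 58 \left(-27\right)\right)} = \sqrt{4466 + \left(176 + 232 - 1188 - 1566\right)} = \sqrt{4466 - 2346} = \sqrt{2120} = 2 \sqrt{530}$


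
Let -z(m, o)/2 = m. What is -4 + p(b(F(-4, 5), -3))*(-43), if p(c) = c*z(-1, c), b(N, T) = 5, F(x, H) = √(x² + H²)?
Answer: -434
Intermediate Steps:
F(x, H) = √(H² + x²)
z(m, o) = -2*m
p(c) = 2*c (p(c) = c*(-2*(-1)) = c*2 = 2*c)
-4 + p(b(F(-4, 5), -3))*(-43) = -4 + (2*5)*(-43) = -4 + 10*(-43) = -4 - 430 = -434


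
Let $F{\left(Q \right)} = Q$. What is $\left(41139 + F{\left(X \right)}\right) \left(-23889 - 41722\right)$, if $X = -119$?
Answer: $-2691363220$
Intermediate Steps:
$\left(41139 + F{\left(X \right)}\right) \left(-23889 - 41722\right) = \left(41139 - 119\right) \left(-23889 - 41722\right) = 41020 \left(-65611\right) = -2691363220$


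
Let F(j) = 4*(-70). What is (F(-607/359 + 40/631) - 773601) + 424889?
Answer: -348992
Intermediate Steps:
F(j) = -280
(F(-607/359 + 40/631) - 773601) + 424889 = (-280 - 773601) + 424889 = -773881 + 424889 = -348992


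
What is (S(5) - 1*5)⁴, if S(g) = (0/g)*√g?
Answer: 625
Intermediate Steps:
S(g) = 0 (S(g) = 0*√g = 0)
(S(5) - 1*5)⁴ = (0 - 1*5)⁴ = (0 - 5)⁴ = (-5)⁴ = 625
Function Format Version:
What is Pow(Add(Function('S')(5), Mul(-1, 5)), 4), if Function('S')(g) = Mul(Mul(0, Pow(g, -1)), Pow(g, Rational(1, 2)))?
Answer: 625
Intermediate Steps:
Function('S')(g) = 0 (Function('S')(g) = Mul(0, Pow(g, Rational(1, 2))) = 0)
Pow(Add(Function('S')(5), Mul(-1, 5)), 4) = Pow(Add(0, Mul(-1, 5)), 4) = Pow(Add(0, -5), 4) = Pow(-5, 4) = 625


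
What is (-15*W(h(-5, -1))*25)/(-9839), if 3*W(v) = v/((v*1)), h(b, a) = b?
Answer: 125/9839 ≈ 0.012705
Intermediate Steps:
W(v) = ⅓ (W(v) = (v/((v*1)))/3 = (v/v)/3 = (⅓)*1 = ⅓)
(-15*W(h(-5, -1))*25)/(-9839) = (-15*⅓*25)/(-9839) = -5*25*(-1/9839) = -125*(-1/9839) = 125/9839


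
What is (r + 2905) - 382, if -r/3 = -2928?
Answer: 11307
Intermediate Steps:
r = 8784 (r = -3*(-2928) = 8784)
(r + 2905) - 382 = (8784 + 2905) - 382 = 11689 - 382 = 11307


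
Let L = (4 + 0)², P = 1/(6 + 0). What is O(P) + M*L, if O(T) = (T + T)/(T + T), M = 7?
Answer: 113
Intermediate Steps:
P = ⅙ (P = 1/6 = ⅙ ≈ 0.16667)
L = 16 (L = 4² = 16)
O(T) = 1 (O(T) = (2*T)/((2*T)) = (2*T)*(1/(2*T)) = 1)
O(P) + M*L = 1 + 7*16 = 1 + 112 = 113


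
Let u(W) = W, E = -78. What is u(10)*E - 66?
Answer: -846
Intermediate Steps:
u(10)*E - 66 = 10*(-78) - 66 = -780 - 66 = -846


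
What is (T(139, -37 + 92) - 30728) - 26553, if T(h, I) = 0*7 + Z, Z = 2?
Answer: -57279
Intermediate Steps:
T(h, I) = 2 (T(h, I) = 0*7 + 2 = 0 + 2 = 2)
(T(139, -37 + 92) - 30728) - 26553 = (2 - 30728) - 26553 = -30726 - 26553 = -57279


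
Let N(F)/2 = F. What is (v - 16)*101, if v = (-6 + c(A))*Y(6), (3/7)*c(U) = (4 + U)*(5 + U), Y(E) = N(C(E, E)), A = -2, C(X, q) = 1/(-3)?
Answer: -6464/3 ≈ -2154.7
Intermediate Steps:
C(X, q) = -1/3
N(F) = 2*F
Y(E) = -2/3 (Y(E) = 2*(-1/3) = -2/3)
c(U) = 7*(4 + U)*(5 + U)/3 (c(U) = 7*((4 + U)*(5 + U))/3 = 7*(4 + U)*(5 + U)/3)
v = -16/3 (v = (-6 + (140/3 + 21*(-2) + (7/3)*(-2)**2))*(-2/3) = (-6 + (140/3 - 42 + (7/3)*4))*(-2/3) = (-6 + (140/3 - 42 + 28/3))*(-2/3) = (-6 + 14)*(-2/3) = 8*(-2/3) = -16/3 ≈ -5.3333)
(v - 16)*101 = (-16/3 - 16)*101 = -64/3*101 = -6464/3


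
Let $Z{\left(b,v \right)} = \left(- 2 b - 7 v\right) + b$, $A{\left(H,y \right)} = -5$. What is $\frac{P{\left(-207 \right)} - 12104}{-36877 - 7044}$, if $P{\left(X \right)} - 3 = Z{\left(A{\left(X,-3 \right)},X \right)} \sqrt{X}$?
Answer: $\frac{12101}{43921} - \frac{4362 i \sqrt{23}}{43921} \approx 0.27552 - 0.4763 i$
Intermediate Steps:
$Z{\left(b,v \right)} = - b - 7 v$ ($Z{\left(b,v \right)} = \left(- 7 v - 2 b\right) + b = - b - 7 v$)
$P{\left(X \right)} = 3 + \sqrt{X} \left(5 - 7 X\right)$ ($P{\left(X \right)} = 3 + \left(\left(-1\right) \left(-5\right) - 7 X\right) \sqrt{X} = 3 + \left(5 - 7 X\right) \sqrt{X} = 3 + \sqrt{X} \left(5 - 7 X\right)$)
$\frac{P{\left(-207 \right)} - 12104}{-36877 - 7044} = \frac{\left(3 + \sqrt{-207} \left(5 - -1449\right)\right) - 12104}{-36877 - 7044} = \frac{\left(3 + 3 i \sqrt{23} \left(5 + 1449\right)\right) - 12104}{-43921} = \left(\left(3 + 3 i \sqrt{23} \cdot 1454\right) - 12104\right) \left(- \frac{1}{43921}\right) = \left(\left(3 + 4362 i \sqrt{23}\right) - 12104\right) \left(- \frac{1}{43921}\right) = \left(-12101 + 4362 i \sqrt{23}\right) \left(- \frac{1}{43921}\right) = \frac{12101}{43921} - \frac{4362 i \sqrt{23}}{43921}$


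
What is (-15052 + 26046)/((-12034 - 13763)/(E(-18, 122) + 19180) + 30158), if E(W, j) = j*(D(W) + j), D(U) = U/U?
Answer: 375840884/1030955591 ≈ 0.36456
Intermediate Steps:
D(U) = 1
E(W, j) = j*(1 + j)
(-15052 + 26046)/((-12034 - 13763)/(E(-18, 122) + 19180) + 30158) = (-15052 + 26046)/((-12034 - 13763)/(122*(1 + 122) + 19180) + 30158) = 10994/(-25797/(122*123 + 19180) + 30158) = 10994/(-25797/(15006 + 19180) + 30158) = 10994/(-25797/34186 + 30158) = 10994/(1030955591/34186) = 10994*(34186/1030955591) = 375840884/1030955591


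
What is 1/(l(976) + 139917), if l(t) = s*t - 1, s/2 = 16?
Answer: 1/171148 ≈ 5.8429e-6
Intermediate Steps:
s = 32 (s = 2*16 = 32)
l(t) = -1 + 32*t (l(t) = 32*t - 1 = -1 + 32*t)
1/(l(976) + 139917) = 1/((-1 + 32*976) + 139917) = 1/((-1 + 31232) + 139917) = 1/(31231 + 139917) = 1/171148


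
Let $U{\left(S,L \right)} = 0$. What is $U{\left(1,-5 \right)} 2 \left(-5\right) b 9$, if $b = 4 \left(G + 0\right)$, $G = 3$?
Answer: $0$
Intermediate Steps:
$b = 12$ ($b = 4 \left(3 + 0\right) = 4 \cdot 3 = 12$)
$U{\left(1,-5 \right)} 2 \left(-5\right) b 9 = 0 \cdot 2 \left(-5\right) 12 \cdot 9 = 0 \left(-5\right) 12 \cdot 9 = 0 \cdot 12 \cdot 9 = 0 \cdot 9 = 0$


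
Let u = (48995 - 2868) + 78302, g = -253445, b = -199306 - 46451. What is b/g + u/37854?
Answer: 40838793383/9593907030 ≈ 4.2567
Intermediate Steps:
b = -245757
u = 124429 (u = 46127 + 78302 = 124429)
b/g + u/37854 = -245757/(-253445) + 124429/37854 = -245757*(-1/253445) + 124429*(1/37854) = 245757/253445 + 124429/37854 = 40838793383/9593907030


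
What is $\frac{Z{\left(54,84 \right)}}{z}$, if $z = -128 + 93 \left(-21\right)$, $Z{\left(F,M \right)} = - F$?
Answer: $\frac{54}{2081} \approx 0.025949$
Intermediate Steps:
$z = -2081$ ($z = -128 - 1953 = -2081$)
$\frac{Z{\left(54,84 \right)}}{z} = \frac{\left(-1\right) 54}{-2081} = \left(-54\right) \left(- \frac{1}{2081}\right) = \frac{54}{2081}$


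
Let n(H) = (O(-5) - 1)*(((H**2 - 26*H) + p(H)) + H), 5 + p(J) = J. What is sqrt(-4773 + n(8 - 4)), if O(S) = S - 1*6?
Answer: 3*I*sqrt(417) ≈ 61.262*I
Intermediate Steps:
p(J) = -5 + J
O(S) = -6 + S (O(S) = S - 6 = -6 + S)
n(H) = 60 - 12*H**2 + 288*H (n(H) = ((-6 - 5) - 1)*(((H**2 - 26*H) + (-5 + H)) + H) = (-11 - 1)*((-5 + H**2 - 25*H) + H) = -12*(-5 + H**2 - 24*H) = 60 - 12*H**2 + 288*H)
sqrt(-4773 + n(8 - 4)) = sqrt(-4773 + (60 - 12*(8 - 4)**2 + 288*(8 - 4))) = sqrt(-4773 + (60 - 12*4**2 + 288*4)) = sqrt(-4773 + (60 - 12*16 + 1152)) = sqrt(-4773 + (60 - 192 + 1152)) = sqrt(-4773 + 1020) = sqrt(-3753) = 3*I*sqrt(417)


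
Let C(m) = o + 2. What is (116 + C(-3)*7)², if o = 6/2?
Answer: 22801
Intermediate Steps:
o = 3 (o = 6*(½) = 3)
C(m) = 5 (C(m) = 3 + 2 = 5)
(116 + C(-3)*7)² = (116 + 5*7)² = (116 + 35)² = 151² = 22801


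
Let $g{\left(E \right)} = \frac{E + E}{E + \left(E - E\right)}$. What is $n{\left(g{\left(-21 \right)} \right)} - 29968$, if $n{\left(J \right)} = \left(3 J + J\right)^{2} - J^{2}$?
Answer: $-29908$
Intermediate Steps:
$g{\left(E \right)} = 2$ ($g{\left(E \right)} = \frac{2 E}{E + 0} = \frac{2 E}{E} = 2$)
$n{\left(J \right)} = 15 J^{2}$ ($n{\left(J \right)} = \left(4 J\right)^{2} - J^{2} = 16 J^{2} - J^{2} = 15 J^{2}$)
$n{\left(g{\left(-21 \right)} \right)} - 29968 = 15 \cdot 2^{2} - 29968 = 15 \cdot 4 + \left(-226414 + 196446\right) = 60 - 29968 = -29908$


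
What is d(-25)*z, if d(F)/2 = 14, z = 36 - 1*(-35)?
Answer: 1988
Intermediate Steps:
z = 71 (z = 36 + 35 = 71)
d(F) = 28 (d(F) = 2*14 = 28)
d(-25)*z = 28*71 = 1988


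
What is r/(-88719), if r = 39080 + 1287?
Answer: -40367/88719 ≈ -0.45500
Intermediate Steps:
r = 40367
r/(-88719) = 40367/(-88719) = 40367*(-1/88719) = -40367/88719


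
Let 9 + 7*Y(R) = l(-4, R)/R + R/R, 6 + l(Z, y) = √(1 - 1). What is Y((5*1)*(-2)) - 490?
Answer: -17187/35 ≈ -491.06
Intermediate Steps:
l(Z, y) = -6 (l(Z, y) = -6 + √(1 - 1) = -6 + √0 = -6 + 0 = -6)
Y(R) = -8/7 - 6/(7*R) (Y(R) = -9/7 + (-6/R + R/R)/7 = -9/7 + (-6/R + 1)/7 = -9/7 + (1 - 6/R)/7 = -9/7 + (⅐ - 6/(7*R)) = -8/7 - 6/(7*R))
Y((5*1)*(-2)) - 490 = 2*(-3 - 4*5*1*(-2))/(7*(((5*1)*(-2)))) - 490 = 2*(-3 - 20*(-2))/(7*((5*(-2)))) - 490 = (2/7)*(-3 - 4*(-10))/(-10) - 490 = (2/7)*(-⅒)*(-3 + 40) - 490 = (2/7)*(-⅒)*37 - 490 = -37/35 - 490 = -17187/35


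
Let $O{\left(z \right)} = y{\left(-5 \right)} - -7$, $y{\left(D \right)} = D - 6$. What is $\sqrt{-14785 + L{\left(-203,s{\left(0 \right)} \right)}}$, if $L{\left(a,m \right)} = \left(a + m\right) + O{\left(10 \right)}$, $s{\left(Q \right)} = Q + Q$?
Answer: $4 i \sqrt{937} \approx 122.44 i$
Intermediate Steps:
$y{\left(D \right)} = -6 + D$ ($y{\left(D \right)} = D - 6 = -6 + D$)
$s{\left(Q \right)} = 2 Q$
$O{\left(z \right)} = -4$ ($O{\left(z \right)} = \left(-6 - 5\right) - -7 = -11 + 7 = -4$)
$L{\left(a,m \right)} = -4 + a + m$ ($L{\left(a,m \right)} = \left(a + m\right) - 4 = -4 + a + m$)
$\sqrt{-14785 + L{\left(-203,s{\left(0 \right)} \right)}} = \sqrt{-14785 - 207} = \sqrt{-14992} = 4 i \sqrt{937}$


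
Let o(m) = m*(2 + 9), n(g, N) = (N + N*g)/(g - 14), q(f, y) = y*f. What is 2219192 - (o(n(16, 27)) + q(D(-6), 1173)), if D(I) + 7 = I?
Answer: 4463833/2 ≈ 2.2319e+6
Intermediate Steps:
D(I) = -7 + I
q(f, y) = f*y
n(g, N) = (N + N*g)/(-14 + g)
o(m) = 11*m (o(m) = m*11 = 11*m)
2219192 - (o(n(16, 27)) + q(D(-6), 1173)) = 2219192 - (11*(27*(1 + 16)/(-14 + 16)) + (-7 - 6)*1173) = 2219192 - (11*(27*17/2) - 13*1173) = 2219192 - (11*(27*(½)*17) - 15249) = 2219192 - (11*(459/2) - 15249) = 2219192 - (5049/2 - 15249) = 2219192 - 1*(-25449/2) = 2219192 + 25449/2 = 4463833/2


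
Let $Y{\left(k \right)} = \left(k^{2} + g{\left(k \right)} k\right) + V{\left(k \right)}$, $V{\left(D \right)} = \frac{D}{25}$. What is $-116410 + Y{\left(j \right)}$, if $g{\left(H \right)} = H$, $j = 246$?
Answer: $\frac{115796}{25} \approx 4631.8$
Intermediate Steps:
$V{\left(D \right)} = \frac{D}{25}$ ($V{\left(D \right)} = D \frac{1}{25} = \frac{D}{25}$)
$Y{\left(k \right)} = 2 k^{2} + \frac{k}{25}$ ($Y{\left(k \right)} = \left(k^{2} + k k\right) + \frac{k}{25} = \left(k^{2} + k^{2}\right) + \frac{k}{25} = 2 k^{2} + \frac{k}{25}$)
$-116410 + Y{\left(j \right)} = -116410 + \frac{1}{25} \cdot 246 \left(1 + 50 \cdot 246\right) = -116410 + \frac{1}{25} \cdot 246 \left(1 + 12300\right) = -116410 + \frac{1}{25} \cdot 246 \cdot 12301 = -116410 + \frac{3026046}{25} = \frac{115796}{25}$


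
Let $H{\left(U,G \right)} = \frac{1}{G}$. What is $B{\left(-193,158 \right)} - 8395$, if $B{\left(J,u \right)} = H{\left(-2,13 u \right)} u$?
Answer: $- \frac{109134}{13} \approx -8394.9$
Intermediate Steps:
$B{\left(J,u \right)} = \frac{1}{13}$ ($B{\left(J,u \right)} = \frac{u}{13 u} = \frac{1}{13 u} u = \frac{1}{13}$)
$B{\left(-193,158 \right)} - 8395 = \frac{1}{13} - 8395 = - \frac{109134}{13}$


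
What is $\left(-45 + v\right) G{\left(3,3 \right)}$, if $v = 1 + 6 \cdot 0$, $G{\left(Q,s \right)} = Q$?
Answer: $-132$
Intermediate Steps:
$v = 1$ ($v = 1 + 0 = 1$)
$\left(-45 + v\right) G{\left(3,3 \right)} = \left(-45 + 1\right) 3 = \left(-44\right) 3 = -132$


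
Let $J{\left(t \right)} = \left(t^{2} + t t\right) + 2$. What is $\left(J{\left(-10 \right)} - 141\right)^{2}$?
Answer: $3721$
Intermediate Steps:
$J{\left(t \right)} = 2 + 2 t^{2}$ ($J{\left(t \right)} = \left(t^{2} + t^{2}\right) + 2 = 2 t^{2} + 2 = 2 + 2 t^{2}$)
$\left(J{\left(-10 \right)} - 141\right)^{2} = \left(\left(2 + 2 \left(-10\right)^{2}\right) - 141\right)^{2} = \left(\left(2 + 2 \cdot 100\right) - 141\right)^{2} = \left(\left(2 + 200\right) - 141\right)^{2} = \left(202 - 141\right)^{2} = 61^{2} = 3721$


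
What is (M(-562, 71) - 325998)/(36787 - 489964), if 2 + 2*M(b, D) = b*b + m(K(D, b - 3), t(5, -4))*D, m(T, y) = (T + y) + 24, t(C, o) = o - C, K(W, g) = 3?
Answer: 167438/453177 ≈ 0.36948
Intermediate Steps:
m(T, y) = 24 + T + y
M(b, D) = -1 + b²/2 + 9*D (M(b, D) = -1 + (b*b + (24 + 3 + (-4 - 1*5))*D)/2 = -1 + (b² + (24 + 3 + (-4 - 5))*D)/2 = -1 + (b² + (24 + 3 - 9)*D)/2 = -1 + (b² + 18*D)/2 = -1 + (b²/2 + 9*D) = -1 + b²/2 + 9*D)
(M(-562, 71) - 325998)/(36787 - 489964) = ((-1 + (½)*(-562)² + 9*71) - 325998)/(36787 - 489964) = ((-1 + (½)*315844 + 639) - 325998)/(-453177) = ((-1 + 157922 + 639) - 325998)*(-1/453177) = (158560 - 325998)*(-1/453177) = -167438*(-1/453177) = 167438/453177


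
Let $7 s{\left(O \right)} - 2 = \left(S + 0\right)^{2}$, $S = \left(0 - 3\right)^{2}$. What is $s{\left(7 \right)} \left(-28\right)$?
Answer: $-332$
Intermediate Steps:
$S = 9$ ($S = \left(-3\right)^{2} = 9$)
$s{\left(O \right)} = \frac{83}{7}$ ($s{\left(O \right)} = \frac{2}{7} + \frac{\left(9 + 0\right)^{2}}{7} = \frac{2}{7} + \frac{9^{2}}{7} = \frac{2}{7} + \frac{1}{7} \cdot 81 = \frac{2}{7} + \frac{81}{7} = \frac{83}{7}$)
$s{\left(7 \right)} \left(-28\right) = \frac{83}{7} \left(-28\right) = -332$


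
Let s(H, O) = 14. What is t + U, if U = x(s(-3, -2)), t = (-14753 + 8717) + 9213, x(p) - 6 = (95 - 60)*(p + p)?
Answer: 4163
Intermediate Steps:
x(p) = 6 + 70*p (x(p) = 6 + (95 - 60)*(p + p) = 6 + 35*(2*p) = 6 + 70*p)
t = 3177 (t = -6036 + 9213 = 3177)
U = 986 (U = 6 + 70*14 = 6 + 980 = 986)
t + U = 3177 + 986 = 4163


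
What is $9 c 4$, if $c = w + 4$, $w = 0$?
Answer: $144$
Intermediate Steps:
$c = 4$ ($c = 0 + 4 = 4$)
$9 c 4 = 9 \cdot 4 \cdot 4 = 36 \cdot 4 = 144$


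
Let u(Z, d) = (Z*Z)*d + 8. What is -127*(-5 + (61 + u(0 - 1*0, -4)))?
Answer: -8128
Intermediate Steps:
u(Z, d) = 8 + d*Z**2 (u(Z, d) = Z**2*d + 8 = d*Z**2 + 8 = 8 + d*Z**2)
-127*(-5 + (61 + u(0 - 1*0, -4))) = -127*(-5 + (61 + (8 - 4*(0 - 1*0)**2))) = -127*(-5 + (61 + (8 - 4*(0 + 0)**2))) = -127*(-5 + (61 + (8 - 4*0**2))) = -127*(-5 + (61 + (8 - 4*0))) = -127*(-5 + (61 + (8 + 0))) = -127*(-5 + (61 + 8)) = -127*(-5 + 69) = -127*64 = -8128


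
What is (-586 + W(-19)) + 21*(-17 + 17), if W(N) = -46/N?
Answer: -11088/19 ≈ -583.58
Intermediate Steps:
(-586 + W(-19)) + 21*(-17 + 17) = (-586 - 46/(-19)) + 21*(-17 + 17) = (-586 - 46*(-1/19)) + 21*0 = (-586 + 46/19) + 0 = -11088/19 + 0 = -11088/19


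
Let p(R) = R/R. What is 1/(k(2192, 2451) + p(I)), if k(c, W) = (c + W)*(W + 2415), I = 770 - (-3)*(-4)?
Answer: 1/22592839 ≈ 4.4262e-8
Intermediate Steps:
I = 758 (I = 770 - 1*12 = 770 - 12 = 758)
p(R) = 1
k(c, W) = (2415 + W)*(W + c) (k(c, W) = (W + c)*(2415 + W) = (2415 + W)*(W + c))
1/(k(2192, 2451) + p(I)) = 1/((2451² + 2415*2451 + 2415*2192 + 2451*2192) + 1) = 1/((6007401 + 5919165 + 5293680 + 5372592) + 1) = 1/(22592838 + 1) = 1/22592839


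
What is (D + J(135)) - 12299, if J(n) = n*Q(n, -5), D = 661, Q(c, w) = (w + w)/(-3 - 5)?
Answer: -45877/4 ≈ -11469.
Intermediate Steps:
Q(c, w) = -w/4 (Q(c, w) = (2*w)/(-8) = (2*w)*(-⅛) = -w/4)
J(n) = 5*n/4 (J(n) = n*(-¼*(-5)) = n*(5/4) = 5*n/4)
(D + J(135)) - 12299 = (661 + (5/4)*135) - 12299 = (661 + 675/4) - 12299 = 3319/4 - 12299 = -45877/4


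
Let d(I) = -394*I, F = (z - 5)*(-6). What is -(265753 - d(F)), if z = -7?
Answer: -294121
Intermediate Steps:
F = 72 (F = (-7 - 5)*(-6) = -12*(-6) = 72)
-(265753 - d(F)) = -(265753 - (-394)*72) = -(265753 - 1*(-28368)) = -(265753 + 28368) = -1*294121 = -294121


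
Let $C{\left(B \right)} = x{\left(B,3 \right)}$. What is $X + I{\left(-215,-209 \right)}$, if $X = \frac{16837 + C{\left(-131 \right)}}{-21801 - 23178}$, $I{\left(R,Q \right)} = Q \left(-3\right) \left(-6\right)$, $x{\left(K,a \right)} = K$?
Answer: $- \frac{169227704}{44979} \approx -3762.4$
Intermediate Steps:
$C{\left(B \right)} = B$
$I{\left(R,Q \right)} = 18 Q$ ($I{\left(R,Q \right)} = - 3 Q \left(-6\right) = 18 Q$)
$X = - \frac{16706}{44979}$ ($X = \frac{16837 - 131}{-21801 - 23178} = \frac{16706}{-44979} = 16706 \left(- \frac{1}{44979}\right) = - \frac{16706}{44979} \approx -0.37142$)
$X + I{\left(-215,-209 \right)} = - \frac{16706}{44979} + 18 \left(-209\right) = - \frac{16706}{44979} - 3762 = - \frac{169227704}{44979}$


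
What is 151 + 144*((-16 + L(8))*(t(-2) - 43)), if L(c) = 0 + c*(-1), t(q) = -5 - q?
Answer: 159127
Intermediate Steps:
L(c) = -c (L(c) = 0 - c = -c)
151 + 144*((-16 + L(8))*(t(-2) - 43)) = 151 + 144*((-16 - 1*8)*((-5 - 1*(-2)) - 43)) = 151 + 144*((-16 - 8)*((-5 + 2) - 43)) = 151 + 144*(-24*(-3 - 43)) = 151 + 144*(-24*(-46)) = 151 + 144*1104 = 151 + 158976 = 159127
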